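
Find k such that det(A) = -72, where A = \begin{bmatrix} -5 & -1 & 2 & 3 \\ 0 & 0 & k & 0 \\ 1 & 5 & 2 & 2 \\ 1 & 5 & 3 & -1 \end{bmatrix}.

Expanding along the row containing k, det(A) is linear in k: det(A) = (-72)·k + (0).
Set (-72)·k + (0) = -72  ⇒  (-72)·k = -72  ⇒  k = 1.

k = 1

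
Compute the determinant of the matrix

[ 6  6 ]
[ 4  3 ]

det = 6·3 − 6·4 = 18 − 24 = -6

The determinant is -6.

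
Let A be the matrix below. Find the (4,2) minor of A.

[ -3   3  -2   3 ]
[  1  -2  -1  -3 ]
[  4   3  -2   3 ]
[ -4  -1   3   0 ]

Delete row 4 and column 2; the remaining 3×3 submatrix is [-3 -2 3; 1 -1 -3; 4 -2 3].
Its determinant is 63.

The minor is 63.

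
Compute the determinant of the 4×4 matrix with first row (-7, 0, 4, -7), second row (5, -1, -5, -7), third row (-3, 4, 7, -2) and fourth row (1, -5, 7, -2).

Expand along row 1 (it has 1 zero):
  + (-7) · M_11   where M_11 = det([-1 -5 -7; 4 7 -2; -5 7 -2]) = -531
  + (4) · M_13   where M_13 = det([5 -1 -7; -3 4 -2; 1 -5 -2]) = -159
  − (-7) · M_14   where M_14 = det([5 -1 -5; -3 4 7; 1 -5 7]) = 232
det = (+1)·(-7)·(-531) + (+1)·(4)·(-159) + (-1)·(-7)·(232) = 4705

4705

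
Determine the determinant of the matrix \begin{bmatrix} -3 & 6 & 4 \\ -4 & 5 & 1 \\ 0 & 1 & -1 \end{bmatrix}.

Expand along row 3:
  − 1 · |-3 4; -4 1| = −1·(-3 − (-16)) = -13
  + (-1) · |-3 6; -4 5| = (-1)·(-15 − (-24)) = -9
Sum: (-13) + (-9) = -22

The determinant is -22.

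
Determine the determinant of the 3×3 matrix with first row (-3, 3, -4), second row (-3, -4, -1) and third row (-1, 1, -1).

Expand along column 1:
  + (-3) · |-4 -1; 1 -1| = (-3)·(4 − (-1)) = -15
  − (-3) · |3 -4; 1 -1| = −(-3)·(-3 − (-4)) = 3
  + (-1) · |3 -4; -4 -1| = (-1)·(-3 − 16) = 19
Sum: (-15) + (3) + (19) = 7

The determinant is 7.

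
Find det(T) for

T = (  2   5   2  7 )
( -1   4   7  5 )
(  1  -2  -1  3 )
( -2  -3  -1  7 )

Expand along row 1:
  + (2) · M_11   where M_11 = det([4 7 5; -2 -1 3; -3 -1 7]) = 14
  − (5) · M_12   where M_12 = det([-1 7 5; 1 -1 3; -2 -1 7]) = -102
  + (2) · M_13   where M_13 = det([-1 4 5; 1 -2 3; -2 -3 7]) = -82
  − (7) · M_14   where M_14 = det([-1 4 7; 1 -2 -1; -2 -3 -1]) = -36
det = (+1)·(2)·(14) + (-1)·(5)·(-102) + (+1)·(2)·(-82) + (-1)·(7)·(-36) = 626

626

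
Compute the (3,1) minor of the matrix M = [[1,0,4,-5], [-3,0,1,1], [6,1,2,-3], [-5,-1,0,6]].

-9

Delete row 3 and column 1; the remaining 3×3 submatrix is [0 4 -5; 0 1 1; -1 0 6].
Its determinant is -9.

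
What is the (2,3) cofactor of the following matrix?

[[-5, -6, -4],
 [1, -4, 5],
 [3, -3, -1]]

Delete row 2 and column 3; the remaining 2×2 submatrix is [-5 -6; 3 -3].
Its determinant is (-5)·(-3) − (-6)·3 = 33.
The cofactor carries sign (−1)^(2+3) = −1, so C_{2,3} = −(33) = -33.

-33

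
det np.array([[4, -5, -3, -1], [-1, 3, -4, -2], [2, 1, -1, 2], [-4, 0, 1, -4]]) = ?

-37

Expand along row 4 (it has 1 zero):
  − (-4) · M_41   where M_41 = det([-5 -3 -1; 3 -4 -2; 1 -1 2]) = 73
  − (1) · M_43   where M_43 = det([4 -5 -1; -1 3 -2; 2 1 2]) = 49
  + (-4) · M_44   where M_44 = det([4 -5 -3; -1 3 -4; 2 1 -1]) = 70
det = (-1)·(-4)·(73) + (-1)·(1)·(49) + (+1)·(-4)·(70) = -37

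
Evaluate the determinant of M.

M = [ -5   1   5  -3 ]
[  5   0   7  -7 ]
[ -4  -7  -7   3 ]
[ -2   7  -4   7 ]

Expand along row 2 (it has 1 zero):
  − (5) · M_21   where M_21 = det([1 5 -3; -7 -7 3; 7 -4 7]) = 82
  − (7) · M_23   where M_23 = det([-5 1 -3; -4 -7 3; -2 7 7]) = 498
  + (-7) · M_24   where M_24 = det([-5 1 5; -4 -7 -7; -2 7 -4]) = -597
det = (-1)·(5)·(82) + (-1)·(7)·(498) + (+1)·(-7)·(-597) = 283

283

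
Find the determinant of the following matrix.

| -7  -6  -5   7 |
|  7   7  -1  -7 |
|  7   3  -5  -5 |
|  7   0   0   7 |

2170

Expand along row 4 (it has 2 zeros):
  − (7) · M_41   where M_41 = det([-6 -5 7; 7 -1 -7; 3 -5 -5]) = -114
  + (7) · M_44   where M_44 = det([-7 -6 -5; 7 7 -1; 7 3 -5]) = 196
det = (-1)·(7)·(-114) + (+1)·(7)·(196) = 2170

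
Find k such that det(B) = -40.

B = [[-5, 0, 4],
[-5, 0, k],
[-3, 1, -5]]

Expanding along the column containing k, det(B) is linear in k: det(B) = (5)·k + (-20).
Set (5)·k + (-20) = -40  ⇒  (5)·k = -20  ⇒  k = -4.

k = -4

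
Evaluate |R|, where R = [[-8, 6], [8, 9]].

det(R) = -120

det(R) = (-8)·9 − 6·8 = -72 − 48 = -120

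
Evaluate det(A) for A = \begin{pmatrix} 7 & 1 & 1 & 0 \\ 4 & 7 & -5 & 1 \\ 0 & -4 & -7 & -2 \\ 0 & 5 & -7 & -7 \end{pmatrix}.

3498

Expand along column 1 (it has 2 zeros):
  + (7) · M_11   where M_11 = det([7 -5 1; -4 -7 -2; 5 -7 -7]) = 498
  − (4) · M_21   where M_21 = det([1 1 0; -4 -7 -2; 5 -7 -7]) = -3
det = (+1)·(7)·(498) + (-1)·(4)·(-3) = 3498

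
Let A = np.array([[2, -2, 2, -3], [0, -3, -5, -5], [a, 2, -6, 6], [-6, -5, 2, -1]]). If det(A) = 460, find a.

-4

Expanding along the column containing a, det(A) is linear in a: det(A) = (107)·a + (888).
Set (107)·a + (888) = 460  ⇒  (107)·a = -428  ⇒  a = -4.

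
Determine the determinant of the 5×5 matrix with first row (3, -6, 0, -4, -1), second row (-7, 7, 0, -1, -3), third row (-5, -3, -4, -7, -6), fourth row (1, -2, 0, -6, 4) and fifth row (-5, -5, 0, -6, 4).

Expand along column 3 (it has 4 zeros):
  + (-4) · M_33   where M_33 = det([3 -6 -4 -1; -7 7 -1 -3; 1 -2 -6 4; -5 -5 -6 4]) = 2211
det = (+1)·(-4)·(2211) = -8844

-8844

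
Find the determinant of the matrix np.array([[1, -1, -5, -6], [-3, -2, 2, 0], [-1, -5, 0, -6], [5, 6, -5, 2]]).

Expand along row 2 (it has 1 zero):
  − (-3) · M_21   where M_21 = det([-1 -5 -6; -5 0 -6; 6 -5 2]) = 10
  + (-2) · M_22   where M_22 = det([1 -5 -6; -1 0 -6; 5 -5 2]) = 80
  − (2) · M_23   where M_23 = det([1 -1 -6; -1 -5 -6; 5 6 2]) = -60
det = (-1)·(-3)·(10) + (+1)·(-2)·(80) + (-1)·(2)·(-60) = -10

-10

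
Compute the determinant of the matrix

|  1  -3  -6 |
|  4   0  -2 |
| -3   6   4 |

-102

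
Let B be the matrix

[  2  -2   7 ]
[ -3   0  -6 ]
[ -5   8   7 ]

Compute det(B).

det(B) = -174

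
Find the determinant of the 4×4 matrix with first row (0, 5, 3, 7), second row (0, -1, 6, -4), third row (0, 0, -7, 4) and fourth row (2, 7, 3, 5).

Expand along column 1 (it has 3 zeros):
  − (2) · M_41   where M_41 = det([5 3 7; -1 6 -4; 0 -7 4]) = 41
det = (-1)·(2)·(41) = -82

The determinant is -82.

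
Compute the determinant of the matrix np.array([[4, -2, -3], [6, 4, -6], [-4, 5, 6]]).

Expand along row 1:
  + 4 · |4 -6; 5 6| = 4·(24 − (-30)) = 216
  − (-2) · |6 -6; -4 6| = −(-2)·(36 − 24) = 24
  + (-3) · |6 4; -4 5| = (-3)·(30 − (-16)) = -138
Sum: (216) + (24) + (-138) = 102

102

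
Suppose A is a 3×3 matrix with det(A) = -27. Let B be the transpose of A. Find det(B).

-27

det(Aᵀ) = det(A).
det(B) = (1)·(-27) = -27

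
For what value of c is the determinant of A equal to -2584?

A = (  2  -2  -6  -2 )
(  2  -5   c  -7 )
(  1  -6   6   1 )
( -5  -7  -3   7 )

Expanding along the row containing c, det(A) is linear in c: det(A) = (-28)·c + (-2472).
Set (-28)·c + (-2472) = -2584  ⇒  (-28)·c = -112  ⇒  c = 4.

4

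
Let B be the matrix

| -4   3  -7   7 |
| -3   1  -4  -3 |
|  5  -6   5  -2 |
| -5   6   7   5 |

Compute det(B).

Expand along row 1:
  + (-4) · M_11   where M_11 = det([1 -4 -3; -6 5 -2; 6 7 5]) = 183
  − (3) · M_12   where M_12 = det([-3 -4 -3; 5 5 -2; -5 7 5]) = -237
  + (-7) · M_13   where M_13 = det([-3 1 -3; 5 -6 -2; -5 6 5]) = 39
  − (7) · M_14   where M_14 = det([-3 1 -4; 5 -6 5; -5 6 7]) = 156
det = (+1)·(-4)·(183) + (-1)·(3)·(-237) + (+1)·(-7)·(39) + (-1)·(7)·(156) = -1386

-1386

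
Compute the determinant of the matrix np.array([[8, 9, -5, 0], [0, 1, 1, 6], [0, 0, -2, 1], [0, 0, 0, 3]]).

The determinant is -48.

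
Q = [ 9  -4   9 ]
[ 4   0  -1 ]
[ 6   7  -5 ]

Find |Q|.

det(Q) = 259

Expand along row 2:
  − 4 · |-4 9; 7 -5| = −4·(20 − 63) = 172
  − (-1) · |9 -4; 6 7| = −(-1)·(63 − (-24)) = 87
Sum: (172) + (87) = 259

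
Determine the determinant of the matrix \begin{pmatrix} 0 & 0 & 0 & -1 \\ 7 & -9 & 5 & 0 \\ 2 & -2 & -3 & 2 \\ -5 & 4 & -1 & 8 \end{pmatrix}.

-65

Expand along row 1 (it has 3 zeros):
  − (-1) · M_14   where M_14 = det([7 -9 5; 2 -2 -3; -5 4 -1]) = -65
det = (-1)·(-1)·(-65) = -65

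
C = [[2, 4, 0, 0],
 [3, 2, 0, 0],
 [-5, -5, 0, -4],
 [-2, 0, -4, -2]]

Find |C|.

128

C is block lower-triangular with a 2×2 block and a 2×2 block on the diagonal, so its determinant equals the product of the determinants of the diagonal blocks.
det of the 2×2 block = -8
det of the 2×2 block = -16
det = (-8)·(-16) = 128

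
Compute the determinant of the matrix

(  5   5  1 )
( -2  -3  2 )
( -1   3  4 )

Expand along column 1:
  + 5 · |-3 2; 3 4| = 5·(-12 − 6) = -90
  − (-2) · |5 1; 3 4| = −(-2)·(20 − 3) = 34
  + (-1) · |5 1; -3 2| = (-1)·(10 − (-3)) = -13
Sum: (-90) + (34) + (-13) = -69

-69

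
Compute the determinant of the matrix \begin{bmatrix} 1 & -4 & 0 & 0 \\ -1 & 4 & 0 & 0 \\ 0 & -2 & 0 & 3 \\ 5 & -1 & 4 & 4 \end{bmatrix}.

0

The matrix is block lower-triangular with a 2×2 block and a 2×2 block on the diagonal, so its determinant equals the product of the determinants of the diagonal blocks.
det of the 2×2 block = 0
det of the 2×2 block = -12
det = (0)·(-12) = 0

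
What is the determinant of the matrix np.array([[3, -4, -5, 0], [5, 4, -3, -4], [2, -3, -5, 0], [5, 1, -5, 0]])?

-140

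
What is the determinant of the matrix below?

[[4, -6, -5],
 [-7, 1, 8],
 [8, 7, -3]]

-209

Expand along row 1:
  + 4 · |1 8; 7 -3| = 4·(-3 − 56) = -236
  − (-6) · |-7 8; 8 -3| = −(-6)·(21 − 64) = -258
  + (-5) · |-7 1; 8 7| = (-5)·(-49 − 8) = 285
Sum: (-236) + (-258) + (285) = -209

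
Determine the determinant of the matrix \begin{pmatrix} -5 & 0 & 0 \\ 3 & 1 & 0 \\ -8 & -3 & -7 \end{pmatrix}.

The matrix is lower triangular, so the determinant is the product of the diagonal entries:
det = (-5) · (1) · (-7) = 35

35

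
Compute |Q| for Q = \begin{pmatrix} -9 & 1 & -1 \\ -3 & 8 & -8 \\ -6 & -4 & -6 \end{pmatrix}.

The determinant is 690.

Expand along column 1:
  + (-9) · |8 -8; -4 -6| = (-9)·(-48 − 32) = 720
  − (-3) · |1 -1; -4 -6| = −(-3)·(-6 − 4) = -30
  + (-6) · |1 -1; 8 -8| = (-6)·(-8 − (-8)) = 0
Sum: (720) + (-30) + (0) = 690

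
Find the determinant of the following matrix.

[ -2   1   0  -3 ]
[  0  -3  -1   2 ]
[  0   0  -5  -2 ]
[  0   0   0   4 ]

-120

The matrix is upper triangular, so the determinant is the product of the diagonal entries:
det = (-2) · (-3) · (-5) · (4) = -120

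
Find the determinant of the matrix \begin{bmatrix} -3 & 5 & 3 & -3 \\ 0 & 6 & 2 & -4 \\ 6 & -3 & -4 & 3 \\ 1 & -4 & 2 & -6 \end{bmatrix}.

Expand along row 2 (it has 1 zero):
  + (6) · M_22   where M_22 = det([-3 3 -3; 6 -4 3; 1 2 -6]) = 15
  − (2) · M_23   where M_23 = det([-3 5 -3; 6 -3 3; 1 -4 -6]) = 168
  + (-4) · M_24   where M_24 = det([-3 5 3; 6 -3 -4; 1 -4 2]) = -77
det = (+1)·(6)·(15) + (-1)·(2)·(168) + (+1)·(-4)·(-77) = 62

62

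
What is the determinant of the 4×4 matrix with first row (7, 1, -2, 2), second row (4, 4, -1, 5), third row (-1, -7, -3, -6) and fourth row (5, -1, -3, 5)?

-324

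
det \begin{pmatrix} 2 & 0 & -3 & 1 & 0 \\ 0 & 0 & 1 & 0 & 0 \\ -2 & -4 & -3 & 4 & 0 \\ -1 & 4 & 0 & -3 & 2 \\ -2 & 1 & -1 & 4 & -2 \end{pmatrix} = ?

-140

Expand along row 2 (it has 4 zeros):
  − (1) · M_23   where M_23 = det([2 0 1 0; -2 -4 4 0; -1 4 -3 2; -2 1 4 -2]) = 140
det = (-1)·(1)·(140) = -140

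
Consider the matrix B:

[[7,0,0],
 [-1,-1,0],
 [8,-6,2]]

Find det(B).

B is lower triangular, so det(B) is the product of the diagonal entries:
det = (7) · (-1) · (2) = -14

The determinant is -14.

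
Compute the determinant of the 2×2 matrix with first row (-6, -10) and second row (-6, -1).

det = (-6)·(-1) − (-10)·(-6) = 6 − 60 = -54

The determinant is -54.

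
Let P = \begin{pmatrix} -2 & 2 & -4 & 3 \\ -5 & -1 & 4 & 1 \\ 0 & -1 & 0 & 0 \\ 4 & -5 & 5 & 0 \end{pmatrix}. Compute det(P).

Expand along row 3 (it has 3 zeros):
  − (-1) · M_32   where M_32 = det([-2 -4 3; -5 4 1; 4 5 0]) = -129
det = (-1)·(-1)·(-129) = -129

|P| = -129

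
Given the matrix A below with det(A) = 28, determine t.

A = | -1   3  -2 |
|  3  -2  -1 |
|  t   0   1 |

-5

Expanding along the column containing t, det(A) is linear in t: det(A) = (-7)·t + (-7).
Set (-7)·t + (-7) = 28  ⇒  (-7)·t = 35  ⇒  t = -5.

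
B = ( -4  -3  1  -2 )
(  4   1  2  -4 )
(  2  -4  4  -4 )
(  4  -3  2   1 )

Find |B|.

42

Expand along row 1:
  + (-4) · M_11   where M_11 = det([1 2 -4; -4 4 -4; -3 2 1]) = 28
  − (-3) · M_12   where M_12 = det([4 2 -4; 2 4 -4; 4 2 1]) = 60
  + (1) · M_13   where M_13 = det([4 1 -4; 2 -4 -4; 4 -3 1]) = -122
  − (-2) · M_14   where M_14 = det([4 1 2; 2 -4 4; 4 -3 2]) = 48
det = (+1)·(-4)·(28) + (-1)·(-3)·(60) + (+1)·(1)·(-122) + (-1)·(-2)·(48) = 42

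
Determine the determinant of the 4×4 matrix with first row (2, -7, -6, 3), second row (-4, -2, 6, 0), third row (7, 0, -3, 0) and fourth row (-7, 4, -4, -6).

The determinant is 1626.

Expand along row 3 (it has 2 zeros):
  + (7) · M_31   where M_31 = det([-7 -6 3; -2 6 0; 4 -4 -6]) = 276
  + (-3) · M_33   where M_33 = det([2 -7 3; -4 -2 0; -7 4 -6]) = 102
det = (+1)·(7)·(276) + (+1)·(-3)·(102) = 1626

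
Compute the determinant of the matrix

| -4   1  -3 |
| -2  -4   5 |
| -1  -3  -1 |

Expand along row 1:
  + (-4) · |-4 5; -3 -1| = (-4)·(4 − (-15)) = -76
  − 1 · |-2 5; -1 -1| = −1·(2 − (-5)) = -7
  + (-3) · |-2 -4; -1 -3| = (-3)·(6 − 4) = -6
Sum: (-76) + (-7) + (-6) = -89

-89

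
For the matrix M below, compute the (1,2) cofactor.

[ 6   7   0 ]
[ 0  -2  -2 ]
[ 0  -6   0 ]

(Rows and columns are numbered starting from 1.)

The cofactor is 0.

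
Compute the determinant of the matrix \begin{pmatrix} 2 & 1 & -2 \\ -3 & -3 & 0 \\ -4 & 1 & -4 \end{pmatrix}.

42

Expand along row 2:
  − (-3) · |1 -2; 1 -4| = −(-3)·(-4 − (-2)) = -6
  + (-3) · |2 -2; -4 -4| = (-3)·(-8 − 8) = 48
Sum: (-6) + (48) = 42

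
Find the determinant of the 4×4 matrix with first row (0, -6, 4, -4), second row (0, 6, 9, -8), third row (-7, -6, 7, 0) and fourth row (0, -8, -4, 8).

Expand along column 1 (it has 3 zeros):
  + (-7) · M_31   where M_31 = det([-6 4 -4; 6 9 -8; -8 -4 8]) = -368
det = (+1)·(-7)·(-368) = 2576

2576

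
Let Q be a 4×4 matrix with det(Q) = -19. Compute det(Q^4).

130321

det(Q^4) = (det Q)^4 = (-19)^4 = 130321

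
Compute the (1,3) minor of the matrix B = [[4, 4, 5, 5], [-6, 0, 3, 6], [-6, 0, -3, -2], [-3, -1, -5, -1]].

48

Delete row 1 and column 3; the remaining 3×3 submatrix is [-6 0 6; -6 0 -2; -3 -1 -1].
Its determinant is 48.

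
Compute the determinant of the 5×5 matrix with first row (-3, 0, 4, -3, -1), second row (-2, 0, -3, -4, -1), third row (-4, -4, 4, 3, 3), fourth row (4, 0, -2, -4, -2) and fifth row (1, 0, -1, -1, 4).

Expand along column 2 (it has 4 zeros):
  − (-4) · M_32   where M_32 = det([-3 4 -3 -1; -2 -3 -4 -1; 4 -2 -4 -2; 1 -1 -1 4]) = -696
det = (-1)·(-4)·(-696) = -2784

-2784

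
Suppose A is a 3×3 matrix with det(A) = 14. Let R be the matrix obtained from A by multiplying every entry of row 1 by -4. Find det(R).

Scaling one row by -4 multiplies the determinant by -4.
det(R) = (-4)·(14) = -56

det(R) = -56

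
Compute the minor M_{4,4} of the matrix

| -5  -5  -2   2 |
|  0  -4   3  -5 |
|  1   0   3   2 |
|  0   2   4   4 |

Delete row 4 and column 4; the remaining 3×3 submatrix is [-5 -5 -2; 0 -4 3; 1 0 3].
Its determinant is 37.

37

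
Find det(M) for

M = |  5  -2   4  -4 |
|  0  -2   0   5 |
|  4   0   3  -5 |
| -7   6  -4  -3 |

Expand along row 2 (it has 2 zeros):
  + (-2) · M_22   where M_22 = det([5 4 -4; 4 3 -5; -7 -4 -3]) = 23
  + (5) · M_24   where M_24 = det([5 -2 4; 4 0 3; -7 6 -4]) = 16
det = (+1)·(-2)·(23) + (+1)·(5)·(16) = 34

|M| = 34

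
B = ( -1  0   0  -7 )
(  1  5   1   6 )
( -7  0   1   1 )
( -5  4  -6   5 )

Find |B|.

Expand along row 1 (it has 2 zeros):
  + (-1) · M_11   where M_11 = det([5 1 6; 0 1 1; 4 -6 5]) = 35
  − (-7) · M_14   where M_14 = det([1 5 1; -7 0 1; -5 4 -6]) = -267
det = (+1)·(-1)·(35) + (-1)·(-7)·(-267) = -1904

-1904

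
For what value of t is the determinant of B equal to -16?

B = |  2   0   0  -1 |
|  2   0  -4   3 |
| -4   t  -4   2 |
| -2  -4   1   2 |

t = 7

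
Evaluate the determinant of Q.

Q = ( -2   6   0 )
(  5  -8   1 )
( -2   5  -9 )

124

Expand along column 3:
  − 1 · |-2 6; -2 5| = −1·(-10 − (-12)) = -2
  + (-9) · |-2 6; 5 -8| = (-9)·(16 − 30) = 126
Sum: (-2) + (126) = 124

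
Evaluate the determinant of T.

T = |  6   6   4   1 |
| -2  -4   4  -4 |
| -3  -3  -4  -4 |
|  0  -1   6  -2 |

The determinant is -144.

Expand along row 4 (it has 1 zero):
  + (-1) · M_42   where M_42 = det([6 4 1; -2 4 -4; -3 -4 -4]) = -156
  − (6) · M_43   where M_43 = det([6 6 1; -2 -4 -4; -3 -3 -4]) = 42
  + (-2) · M_44   where M_44 = det([6 6 4; -2 -4 4; -3 -3 -4]) = 24
det = (+1)·(-1)·(-156) + (-1)·(6)·(42) + (+1)·(-2)·(24) = -144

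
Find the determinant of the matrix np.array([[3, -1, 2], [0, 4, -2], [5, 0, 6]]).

42

Expand along row 2:
  + 4 · |3 2; 5 6| = 4·(18 − 10) = 32
  − (-2) · |3 -1; 5 0| = −(-2)·(0 − (-5)) = 10
Sum: (32) + (10) = 42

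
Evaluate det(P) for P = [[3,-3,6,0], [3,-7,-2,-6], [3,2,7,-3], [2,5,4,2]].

Expand along row 1 (it has 1 zero):
  + (3) · M_11   where M_11 = det([-7 -2 -6; 2 7 -3; 5 4 2]) = 18
  − (-3) · M_12   where M_12 = det([3 -2 -6; 3 7 -3; 2 4 2]) = 114
  + (6) · M_13   where M_13 = det([3 -7 -6; 3 2 -3; 2 5 2]) = 75
det = (+1)·(3)·(18) + (-1)·(-3)·(114) + (+1)·(6)·(75) = 846

846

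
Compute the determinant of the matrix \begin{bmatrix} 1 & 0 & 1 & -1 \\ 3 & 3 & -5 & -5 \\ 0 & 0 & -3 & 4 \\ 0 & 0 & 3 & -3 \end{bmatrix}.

-9

The matrix is block upper-triangular with a 2×2 block and a 2×2 block on the diagonal, so its determinant equals the product of the determinants of the diagonal blocks.
det of the 2×2 block = 3
det of the 2×2 block = -3
det = (3)·(-3) = -9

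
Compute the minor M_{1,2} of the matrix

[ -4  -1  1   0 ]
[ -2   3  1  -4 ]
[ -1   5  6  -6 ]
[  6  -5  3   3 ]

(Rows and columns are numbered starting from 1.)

51

Delete row 1 and column 2; the remaining 3×3 submatrix is [-2 1 -4; -1 6 -6; 6 3 3].
Its determinant is 51.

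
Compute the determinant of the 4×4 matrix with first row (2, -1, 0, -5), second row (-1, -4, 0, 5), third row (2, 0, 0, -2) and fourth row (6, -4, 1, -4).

Expand along column 3 (it has 3 zeros):
  − (1) · M_43   where M_43 = det([2 -1 -5; -1 -4 5; 2 0 -2]) = -32
det = (-1)·(1)·(-32) = 32

32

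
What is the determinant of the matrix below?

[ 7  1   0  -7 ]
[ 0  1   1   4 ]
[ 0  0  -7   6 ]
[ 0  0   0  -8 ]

392

The matrix is upper triangular, so the determinant is the product of the diagonal entries:
det = (7) · (1) · (-7) · (-8) = 392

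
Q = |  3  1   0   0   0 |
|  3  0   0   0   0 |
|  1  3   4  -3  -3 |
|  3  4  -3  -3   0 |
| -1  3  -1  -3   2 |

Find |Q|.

180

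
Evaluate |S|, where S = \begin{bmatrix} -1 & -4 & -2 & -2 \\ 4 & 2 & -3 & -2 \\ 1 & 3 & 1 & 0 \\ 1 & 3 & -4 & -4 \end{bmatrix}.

-78

Expand along row 3 (it has 1 zero):
  + (1) · M_31   where M_31 = det([-4 -2 -2; 2 -3 -2; 3 -4 -4]) = -22
  − (3) · M_32   where M_32 = det([-1 -2 -2; 4 -3 -2; 1 -4 -4]) = -6
  + (1) · M_33   where M_33 = det([-1 -4 -2; 4 2 -2; 1 3 -4]) = -74
det = (+1)·(1)·(-22) + (-1)·(3)·(-6) + (+1)·(1)·(-74) = -78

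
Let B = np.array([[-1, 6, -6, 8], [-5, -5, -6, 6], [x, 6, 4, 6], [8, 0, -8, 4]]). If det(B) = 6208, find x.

Expanding along the row containing x, det(B) is linear in x: det(B) = (344)·x + (6208).
Set (344)·x + (6208) = 6208  ⇒  (344)·x = 0  ⇒  x = 0.

0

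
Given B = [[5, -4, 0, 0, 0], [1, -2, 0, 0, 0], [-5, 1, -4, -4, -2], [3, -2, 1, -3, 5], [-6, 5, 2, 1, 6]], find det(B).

-372

B is block lower-triangular with a 2×2 block and a 3×3 block on the diagonal, so its determinant equals the product of the determinants of the diagonal blocks.
det of the 2×2 block = -6
det of the 3×3 block = 62
det = (-6)·(62) = -372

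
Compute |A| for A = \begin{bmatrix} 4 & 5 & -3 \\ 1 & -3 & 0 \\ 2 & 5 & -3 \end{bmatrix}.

The determinant is 18.

Expand along row 2:
  − 1 · |5 -3; 5 -3| = −1·(-15 − (-15)) = 0
  + (-3) · |4 -3; 2 -3| = (-3)·(-12 − (-6)) = 18
Sum: (0) + (18) = 18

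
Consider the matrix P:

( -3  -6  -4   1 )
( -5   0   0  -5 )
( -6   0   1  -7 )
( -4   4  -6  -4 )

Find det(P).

180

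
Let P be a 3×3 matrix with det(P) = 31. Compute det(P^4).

The determinant is 923521.

det(P^4) = (det P)^4 = (31)^4 = 923521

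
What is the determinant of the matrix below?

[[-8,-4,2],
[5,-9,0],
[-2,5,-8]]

Expand along row 2:
  − 5 · |-4 2; 5 -8| = −5·(32 − 10) = -110
  + (-9) · |-8 2; -2 -8| = (-9)·(64 − (-4)) = -612
Sum: (-110) + (-612) = -722

-722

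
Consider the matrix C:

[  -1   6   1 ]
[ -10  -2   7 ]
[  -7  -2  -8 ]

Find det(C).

The determinant is -798.

Expand along row 1:
  + (-1) · |-2 7; -2 -8| = (-1)·(16 − (-14)) = -30
  − 6 · |-10 7; -7 -8| = −6·(80 − (-49)) = -774
  + 1 · |-10 -2; -7 -2| = 1·(20 − 14) = 6
Sum: (-30) + (-774) + (6) = -798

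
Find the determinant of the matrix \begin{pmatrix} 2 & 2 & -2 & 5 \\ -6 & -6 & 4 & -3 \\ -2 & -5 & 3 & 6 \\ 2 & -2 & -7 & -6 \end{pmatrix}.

Expand along row 1:
  + (2) · M_11   where M_11 = det([-6 4 -3; -5 3 6; -2 -7 -6]) = -435
  − (2) · M_12   where M_12 = det([-6 4 -3; -2 3 6; 2 -7 -6]) = -168
  + (-2) · M_13   where M_13 = det([-6 -6 -3; -2 -5 6; 2 -2 -6]) = -294
  − (5) · M_14   where M_14 = det([-6 -6 4; -2 -5 3; 2 -2 -7]) = -142
det = (+1)·(2)·(-435) + (-1)·(2)·(-168) + (+1)·(-2)·(-294) + (-1)·(5)·(-142) = 764

764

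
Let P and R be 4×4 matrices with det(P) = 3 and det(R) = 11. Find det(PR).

The determinant is 33.

det(PR) = det(P)·det(R) = (3)·(11) = 33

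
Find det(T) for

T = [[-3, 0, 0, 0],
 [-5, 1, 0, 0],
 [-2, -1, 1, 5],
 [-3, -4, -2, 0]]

T is block lower-triangular with a 2×2 block and a 2×2 block on the diagonal, so its determinant equals the product of the determinants of the diagonal blocks.
det of the 2×2 block = -3
det of the 2×2 block = 10
det = (-3)·(10) = -30

|T| = -30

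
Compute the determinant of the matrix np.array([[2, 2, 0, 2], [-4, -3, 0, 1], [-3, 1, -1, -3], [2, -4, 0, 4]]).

The determinant is -64.

Expand along column 3 (it has 3 zeros):
  + (-1) · M_33   where M_33 = det([2 2 2; -4 -3 1; 2 -4 4]) = 64
det = (+1)·(-1)·(64) = -64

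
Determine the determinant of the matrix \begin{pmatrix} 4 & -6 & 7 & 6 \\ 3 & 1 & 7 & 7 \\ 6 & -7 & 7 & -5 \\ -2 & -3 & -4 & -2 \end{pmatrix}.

Expand along row 1:
  + (4) · M_11   where M_11 = det([1 7 7; -7 7 -5; -3 -4 -2]) = 316
  − (-6) · M_12   where M_12 = det([3 7 7; 6 7 -5; -2 -4 -2]) = -18
  + (7) · M_13   where M_13 = det([3 1 7; 6 -7 -5; -2 -3 -2]) = -205
  − (6) · M_14   where M_14 = det([3 1 7; 6 -7 7; -2 -3 -4]) = -67
det = (+1)·(4)·(316) + (-1)·(-6)·(-18) + (+1)·(7)·(-205) + (-1)·(6)·(-67) = 123

123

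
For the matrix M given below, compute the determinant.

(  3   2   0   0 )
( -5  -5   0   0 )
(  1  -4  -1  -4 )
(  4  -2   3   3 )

det(M) = -45

M is block lower-triangular with a 2×2 block and a 2×2 block on the diagonal, so its determinant equals the product of the determinants of the diagonal blocks.
det of the 2×2 block = -5
det of the 2×2 block = 9
det = (-5)·(9) = -45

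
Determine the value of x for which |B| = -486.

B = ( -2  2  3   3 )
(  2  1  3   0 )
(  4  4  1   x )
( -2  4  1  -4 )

2

Expanding along the row containing x, det(B) is linear in x: det(B) = (-36)·x + (-414).
Set (-36)·x + (-414) = -486  ⇒  (-36)·x = -72  ⇒  x = 2.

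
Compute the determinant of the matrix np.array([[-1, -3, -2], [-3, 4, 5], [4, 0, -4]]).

Expand along row 3:
  + 4 · |-3 -2; 4 5| = 4·(-15 − (-8)) = -28
  + (-4) · |-1 -3; -3 4| = (-4)·(-4 − 9) = 52
Sum: (-28) + (52) = 24

24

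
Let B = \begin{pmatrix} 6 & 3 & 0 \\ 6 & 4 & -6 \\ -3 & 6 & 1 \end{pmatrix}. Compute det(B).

Expand along row 1:
  + 6 · |4 -6; 6 1| = 6·(4 − (-36)) = 240
  − 3 · |6 -6; -3 1| = −3·(6 − 18) = 36
Sum: (240) + (36) = 276

The determinant is 276.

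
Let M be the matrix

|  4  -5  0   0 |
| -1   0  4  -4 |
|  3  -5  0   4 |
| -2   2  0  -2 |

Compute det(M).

|M| = -72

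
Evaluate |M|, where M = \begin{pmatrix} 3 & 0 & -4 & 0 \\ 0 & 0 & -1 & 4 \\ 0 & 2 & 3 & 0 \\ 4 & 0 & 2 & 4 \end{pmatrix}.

|M| = 200

Expand along column 2 (it has 3 zeros):
  − (2) · M_32   where M_32 = det([3 -4 0; 0 -1 4; 4 2 4]) = -100
det = (-1)·(2)·(-100) = 200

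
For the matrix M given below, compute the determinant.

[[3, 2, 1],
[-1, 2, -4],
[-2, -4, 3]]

Expand along row 1:
  + 3 · |2 -4; -4 3| = 3·(6 − 16) = -30
  − 2 · |-1 -4; -2 3| = −2·(-3 − 8) = 22
  + 1 · |-1 2; -2 -4| = 1·(4 − (-4)) = 8
Sum: (-30) + (22) + (8) = 0

0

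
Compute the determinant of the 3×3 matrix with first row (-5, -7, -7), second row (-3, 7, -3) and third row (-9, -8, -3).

Expand along row 1:
  + (-5) · |7 -3; -8 -3| = (-5)·(-21 − 24) = 225
  − (-7) · |-3 -3; -9 -3| = −(-7)·(9 − 27) = -126
  + (-7) · |-3 7; -9 -8| = (-7)·(24 − (-63)) = -609
Sum: (225) + (-126) + (-609) = -510

-510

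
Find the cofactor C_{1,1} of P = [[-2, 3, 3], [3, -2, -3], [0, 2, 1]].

Delete row 1 and column 1; the remaining 2×2 submatrix is [-2 -3; 2 1].
Its determinant is (-2)·1 − (-3)·2 = 4.
The cofactor carries sign (−1)^(1+1) = +1, so C_{1,1} = +(4) = 4.

4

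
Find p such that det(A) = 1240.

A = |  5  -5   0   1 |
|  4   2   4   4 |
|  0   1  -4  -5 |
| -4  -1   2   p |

Expanding along the row containing p, det(A) is linear in p: det(A) = (-140)·p + (400).
Set (-140)·p + (400) = 1240  ⇒  (-140)·p = 840  ⇒  p = -6.

p = -6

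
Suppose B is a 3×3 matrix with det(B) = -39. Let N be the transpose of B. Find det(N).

-39

det(Bᵀ) = det(B).
det(N) = (1)·(-39) = -39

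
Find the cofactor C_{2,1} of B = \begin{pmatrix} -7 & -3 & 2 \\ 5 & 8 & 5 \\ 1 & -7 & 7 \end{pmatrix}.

Delete row 2 and column 1; the remaining 2×2 submatrix is [-3 2; -7 7].
Its determinant is (-3)·7 − 2·(-7) = -7.
The cofactor carries sign (−1)^(2+1) = −1, so C_{2,1} = −(-7) = 7.

7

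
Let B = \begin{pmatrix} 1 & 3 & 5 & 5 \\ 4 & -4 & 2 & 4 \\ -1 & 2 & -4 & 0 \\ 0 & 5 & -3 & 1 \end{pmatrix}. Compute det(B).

-296

Expand along row 3 (it has 1 zero):
  + (-1) · M_31   where M_31 = det([3 5 5; -4 2 4; 5 -3 1]) = 172
  − (2) · M_32   where M_32 = det([1 5 5; 4 2 4; 0 -3 1]) = -66
  + (-4) · M_33   where M_33 = det([1 3 5; 4 -4 4; 0 5 1]) = 64
det = (+1)·(-1)·(172) + (-1)·(2)·(-66) + (+1)·(-4)·(64) = -296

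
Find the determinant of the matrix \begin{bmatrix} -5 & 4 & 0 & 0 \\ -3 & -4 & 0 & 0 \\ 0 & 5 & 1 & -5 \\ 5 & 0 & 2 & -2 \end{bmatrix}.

The determinant is 256.

The matrix is block lower-triangular with a 2×2 block and a 2×2 block on the diagonal, so its determinant equals the product of the determinants of the diagonal blocks.
det of the 2×2 block = 32
det of the 2×2 block = 8
det = (32)·(8) = 256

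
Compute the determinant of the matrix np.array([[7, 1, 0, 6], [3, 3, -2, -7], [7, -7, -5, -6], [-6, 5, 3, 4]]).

The determinant is -569.

Expand along row 1 (it has 1 zero):
  + (7) · M_11   where M_11 = det([3 -2 -7; -7 -5 -6; 5 3 4]) = -30
  − (1) · M_12   where M_12 = det([3 -2 -7; 7 -5 -6; -6 3 4]) = 41
  − (6) · M_14   where M_14 = det([3 3 -2; 7 -7 -5; -6 5 3]) = 53
det = (+1)·(7)·(-30) + (-1)·(1)·(41) + (-1)·(6)·(53) = -569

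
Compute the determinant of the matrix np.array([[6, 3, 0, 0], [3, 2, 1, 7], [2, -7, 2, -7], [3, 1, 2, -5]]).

Expand along row 1 (it has 2 zeros):
  + (6) · M_11   where M_11 = det([2 1 7; -7 2 -7; 1 2 -5]) = -146
  − (3) · M_12   where M_12 = det([3 1 7; 2 2 -7; 3 2 -5]) = -13
det = (+1)·(6)·(-146) + (-1)·(3)·(-13) = -837

-837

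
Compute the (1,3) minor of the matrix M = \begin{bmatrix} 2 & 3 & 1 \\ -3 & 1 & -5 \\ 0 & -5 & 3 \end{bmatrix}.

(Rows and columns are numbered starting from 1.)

Delete row 1 and column 3; the remaining 2×2 submatrix is [-3 1; 0 -5].
Its determinant is (-3)·(-5) − 1·0 = 15.

15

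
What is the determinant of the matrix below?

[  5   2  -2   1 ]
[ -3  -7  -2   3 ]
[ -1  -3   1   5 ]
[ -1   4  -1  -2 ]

Expand along row 1:
  + (5) · M_11   where M_11 = det([-7 -2 3; -3 1 5; 4 -1 -2]) = -52
  − (2) · M_12   where M_12 = det([-3 -2 3; -1 1 5; -1 -1 -2]) = 11
  + (-2) · M_13   where M_13 = det([-3 -7 3; -1 -3 5; -1 4 -2]) = 70
  − (1) · M_14   where M_14 = det([-3 -7 -2; -1 -3 1; -1 4 -1]) = 31
det = (+1)·(5)·(-52) + (-1)·(2)·(11) + (+1)·(-2)·(70) + (-1)·(1)·(31) = -453

The determinant is -453.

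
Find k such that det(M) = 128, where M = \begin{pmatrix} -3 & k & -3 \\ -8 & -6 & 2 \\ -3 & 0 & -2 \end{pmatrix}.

-5

Expanding along the column containing k, det(M) is linear in k: det(M) = (-22)·k + (18).
Set (-22)·k + (18) = 128  ⇒  (-22)·k = 110  ⇒  k = -5.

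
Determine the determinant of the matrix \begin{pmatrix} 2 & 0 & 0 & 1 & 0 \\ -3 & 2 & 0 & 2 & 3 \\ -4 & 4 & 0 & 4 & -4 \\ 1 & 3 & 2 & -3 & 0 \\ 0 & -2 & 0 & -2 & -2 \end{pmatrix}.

-112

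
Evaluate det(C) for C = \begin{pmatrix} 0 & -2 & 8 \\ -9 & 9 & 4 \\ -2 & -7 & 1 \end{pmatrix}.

Expand along row 1:
  − (-2) · |-9 4; -2 1| = −(-2)·(-9 − (-8)) = -2
  + 8 · |-9 9; -2 -7| = 8·(63 − (-18)) = 648
Sum: (-2) + (648) = 646

The determinant is 646.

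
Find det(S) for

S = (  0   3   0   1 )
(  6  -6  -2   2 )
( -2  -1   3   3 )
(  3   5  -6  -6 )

det(S) = -14

Expand along row 1 (it has 2 zeros):
  − (3) · M_12   where M_12 = det([6 -2 2; -2 3 3; 3 -6 -6]) = 12
  − (1) · M_14   where M_14 = det([6 -6 -2; -2 -1 3; 3 5 -6]) = -22
det = (-1)·(3)·(12) + (-1)·(1)·(-22) = -14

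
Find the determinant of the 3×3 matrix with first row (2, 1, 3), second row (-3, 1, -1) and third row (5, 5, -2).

The determinant is -65.

Expand along column 1:
  + 2 · |1 -1; 5 -2| = 2·(-2 − (-5)) = 6
  − (-3) · |1 3; 5 -2| = −(-3)·(-2 − 15) = -51
  + 5 · |1 3; 1 -1| = 5·(-1 − 3) = -20
Sum: (6) + (-51) + (-20) = -65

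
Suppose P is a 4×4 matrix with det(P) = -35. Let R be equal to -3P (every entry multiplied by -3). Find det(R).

det(R) = -2835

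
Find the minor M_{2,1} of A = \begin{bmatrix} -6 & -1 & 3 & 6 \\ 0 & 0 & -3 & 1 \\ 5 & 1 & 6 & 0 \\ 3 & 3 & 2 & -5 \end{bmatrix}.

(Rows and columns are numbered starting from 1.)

Delete row 2 and column 1; the remaining 3×3 submatrix is [-1 3 6; 1 6 0; 3 2 -5].
Its determinant is -51.

-51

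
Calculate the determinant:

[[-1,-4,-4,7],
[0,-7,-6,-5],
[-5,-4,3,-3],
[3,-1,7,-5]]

Expand along row 2 (it has 1 zero):
  + (-7) · M_22   where M_22 = det([-1 -4 7; -5 3 -3; 3 7 -5]) = -178
  − (-6) · M_23   where M_23 = det([-1 -4 7; -5 -4 -3; 3 -1 -5]) = 238
  + (-5) · M_24   where M_24 = det([-1 -4 -4; -5 -4 3; 3 -1 7]) = -219
det = (+1)·(-7)·(-178) + (-1)·(-6)·(238) + (+1)·(-5)·(-219) = 3769

3769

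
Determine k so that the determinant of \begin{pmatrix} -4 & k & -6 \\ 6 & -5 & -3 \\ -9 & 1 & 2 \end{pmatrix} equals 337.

Expanding along the column containing k, det(A) is linear in k: det(A) = (15)·k + (262).
Set (15)·k + (262) = 337  ⇒  (15)·k = 75  ⇒  k = 5.

k = 5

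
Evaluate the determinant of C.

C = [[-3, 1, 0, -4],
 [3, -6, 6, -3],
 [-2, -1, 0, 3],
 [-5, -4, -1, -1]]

Expand along column 3 (it has 2 zeros):
  − (6) · M_23   where M_23 = det([-3 1 -4; -2 -1 3; -5 -4 -1]) = -68
  − (-1) · M_43   where M_43 = det([-3 1 -4; 3 -6 -3; -2 -1 3]) = 120
det = (-1)·(6)·(-68) + (-1)·(-1)·(120) = 528

528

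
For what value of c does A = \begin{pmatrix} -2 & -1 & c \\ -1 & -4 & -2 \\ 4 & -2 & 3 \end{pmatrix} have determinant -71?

c = -6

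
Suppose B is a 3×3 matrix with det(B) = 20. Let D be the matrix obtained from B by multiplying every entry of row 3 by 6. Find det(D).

|D| = 120

Scaling one row by 6 multiplies the determinant by 6.
det(D) = (6)·(20) = 120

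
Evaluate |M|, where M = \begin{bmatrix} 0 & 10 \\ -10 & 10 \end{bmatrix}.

det(M) = 0·10 − 10·(-10) = 0 − (-100) = 100

100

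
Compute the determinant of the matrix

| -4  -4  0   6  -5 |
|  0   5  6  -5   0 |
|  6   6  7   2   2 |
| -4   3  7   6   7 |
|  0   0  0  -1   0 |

-1526

Expand along row 5 (it has 4 zeros):
  − (-1) · M_54   where M_54 = det([-4 -4 0 -5; 0 5 6 0; 6 6 7 2; -4 3 7 7]) = -1526
det = (-1)·(-1)·(-1526) = -1526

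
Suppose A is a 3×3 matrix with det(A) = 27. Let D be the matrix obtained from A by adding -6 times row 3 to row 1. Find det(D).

Adding a multiple of one row to another leaves the determinant unchanged.
det(D) = (1)·(27) = 27

The determinant is 27.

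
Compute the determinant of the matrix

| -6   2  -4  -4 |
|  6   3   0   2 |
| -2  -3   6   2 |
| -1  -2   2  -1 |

The determinant is 212.

Expand along row 2 (it has 1 zero):
  − (6) · M_21   where M_21 = det([2 -4 -4; -3 6 2; -2 2 -1]) = -16
  + (3) · M_22   where M_22 = det([-6 -4 -4; -2 6 2; -1 2 -1]) = 68
  + (2) · M_24   where M_24 = det([-6 2 -4; -2 -3 6; -1 -2 2]) = -44
det = (-1)·(6)·(-16) + (+1)·(3)·(68) + (+1)·(2)·(-44) = 212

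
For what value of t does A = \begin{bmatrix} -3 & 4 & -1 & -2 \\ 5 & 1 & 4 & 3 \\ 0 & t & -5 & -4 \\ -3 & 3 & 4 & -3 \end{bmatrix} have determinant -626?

t = 9

Expanding along the row containing t, det(A) is linear in t: det(A) = (-2)·t + (-608).
Set (-2)·t + (-608) = -626  ⇒  (-2)·t = -18  ⇒  t = 9.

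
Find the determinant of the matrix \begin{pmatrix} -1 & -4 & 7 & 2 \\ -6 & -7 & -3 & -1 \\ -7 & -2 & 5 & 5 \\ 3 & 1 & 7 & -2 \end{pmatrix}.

Expand along row 1:
  + (-1) · M_11   where M_11 = det([-7 -3 -1; -2 5 5; 1 7 -2]) = 331
  − (-4) · M_12   where M_12 = det([-6 -3 -1; -7 5 5; 3 7 -2]) = 331
  + (7) · M_13   where M_13 = det([-6 -7 -1; -7 -2 5; 3 1 -2]) = 0
  − (2) · M_14   where M_14 = det([-6 -7 -3; -7 -2 5; 3 1 7]) = -331
det = (+1)·(-1)·(331) + (-1)·(-4)·(331) + (+1)·(7)·(0) + (-1)·(2)·(-331) = 1655

1655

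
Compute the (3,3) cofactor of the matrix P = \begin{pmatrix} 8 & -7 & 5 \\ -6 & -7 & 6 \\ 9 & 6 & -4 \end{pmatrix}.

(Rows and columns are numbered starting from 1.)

The cofactor is -98.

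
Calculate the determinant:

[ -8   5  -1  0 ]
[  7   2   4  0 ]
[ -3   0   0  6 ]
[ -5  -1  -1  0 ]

504

Expand along column 4 (it has 3 zeros):
  − (6) · M_34   where M_34 = det([-8 5 -1; 7 2 4; -5 -1 -1]) = -84
det = (-1)·(6)·(-84) = 504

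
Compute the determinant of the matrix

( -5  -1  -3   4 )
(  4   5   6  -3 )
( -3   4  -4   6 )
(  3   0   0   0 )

Expand along row 4 (it has 3 zeros):
  − (3) · M_41   where M_41 = det([-1 -3 4; 5 6 -3; 4 -4 6]) = -74
det = (-1)·(3)·(-74) = 222

The determinant is 222.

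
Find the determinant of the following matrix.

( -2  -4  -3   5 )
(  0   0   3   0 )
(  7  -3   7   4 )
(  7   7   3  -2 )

The determinant is -678.

Expand along row 2 (it has 3 zeros):
  − (3) · M_23   where M_23 = det([-2 -4 5; 7 -3 4; 7 7 -2]) = 226
det = (-1)·(3)·(226) = -678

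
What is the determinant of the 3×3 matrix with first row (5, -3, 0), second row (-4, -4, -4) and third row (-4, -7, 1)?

Expand along column 3:
  − (-4) · |5 -3; -4 -7| = −(-4)·(-35 − 12) = -188
  + 1 · |5 -3; -4 -4| = 1·(-20 − 12) = -32
Sum: (-188) + (-32) = -220

-220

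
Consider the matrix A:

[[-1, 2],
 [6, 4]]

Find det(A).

|A| = -16

det(A) = (-1)·4 − 2·6 = -4 − 12 = -16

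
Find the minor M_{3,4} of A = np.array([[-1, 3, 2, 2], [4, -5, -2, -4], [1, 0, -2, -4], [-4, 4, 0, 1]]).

8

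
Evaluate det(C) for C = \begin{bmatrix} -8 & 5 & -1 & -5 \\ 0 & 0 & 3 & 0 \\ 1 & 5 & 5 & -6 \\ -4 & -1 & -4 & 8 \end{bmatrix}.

det(C) = 861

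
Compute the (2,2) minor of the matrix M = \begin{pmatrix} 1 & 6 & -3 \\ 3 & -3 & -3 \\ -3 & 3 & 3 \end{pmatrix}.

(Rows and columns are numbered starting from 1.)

Delete row 2 and column 2; the remaining 2×2 submatrix is [1 -3; -3 3].
Its determinant is 1·3 − (-3)·(-3) = -6.

-6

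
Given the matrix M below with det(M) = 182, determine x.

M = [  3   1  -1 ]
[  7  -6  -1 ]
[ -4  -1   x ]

x = -6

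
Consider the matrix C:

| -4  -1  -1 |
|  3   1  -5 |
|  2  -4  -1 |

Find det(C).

|C| = 105

Expand along column 1:
  + (-4) · |1 -5; -4 -1| = (-4)·(-1 − 20) = 84
  − 3 · |-1 -1; -4 -1| = −3·(1 − 4) = 9
  + 2 · |-1 -1; 1 -5| = 2·(5 − (-1)) = 12
Sum: (84) + (9) + (12) = 105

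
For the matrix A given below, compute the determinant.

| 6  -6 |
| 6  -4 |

det(A) = 6·(-4) − (-6)·6 = -24 − (-36) = 12

det(A) = 12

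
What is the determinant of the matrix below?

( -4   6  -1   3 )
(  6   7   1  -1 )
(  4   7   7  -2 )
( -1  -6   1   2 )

Expand along row 1:
  + (-4) · M_11   where M_11 = det([7 1 -1; 7 7 -2; -6 1 2]) = 61
  − (6) · M_12   where M_12 = det([6 1 -1; 4 7 -2; -1 1 2]) = 79
  + (-1) · M_13   where M_13 = det([6 7 -1; 4 7 -2; -1 -6 2]) = -13
  − (3) · M_14   where M_14 = det([6 7 1; 4 7 7; -1 -6 1]) = 200
det = (+1)·(-4)·(61) + (-1)·(6)·(79) + (+1)·(-1)·(-13) + (-1)·(3)·(200) = -1305

-1305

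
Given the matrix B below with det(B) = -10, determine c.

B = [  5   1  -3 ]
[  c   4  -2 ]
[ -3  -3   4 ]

Expanding along the column containing c, det(B) is linear in c: det(B) = (5)·c + (20).
Set (5)·c + (20) = -10  ⇒  (5)·c = -30  ⇒  c = -6.

-6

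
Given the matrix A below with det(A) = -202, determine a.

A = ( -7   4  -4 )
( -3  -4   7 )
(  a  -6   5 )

Expanding along the row containing a, det(A) is linear in a: det(A) = (12)·a + (-166).
Set (12)·a + (-166) = -202  ⇒  (12)·a = -36  ⇒  a = -3.

-3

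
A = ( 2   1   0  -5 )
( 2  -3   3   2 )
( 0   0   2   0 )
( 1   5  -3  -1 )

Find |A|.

Expand along row 3 (it has 3 zeros):
  + (2) · M_33   where M_33 = det([2 1 -5; 2 -3 2; 1 5 -1]) = -75
det = (+1)·(2)·(-75) = -150

|A| = -150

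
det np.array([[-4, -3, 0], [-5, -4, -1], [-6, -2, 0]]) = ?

-10

Expand along column 3:
  − (-1) · |-4 -3; -6 -2| = −(-1)·(8 − 18) = -10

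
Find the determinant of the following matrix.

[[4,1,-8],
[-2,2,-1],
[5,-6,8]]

35

Expand along column 1:
  + 4 · |2 -1; -6 8| = 4·(16 − 6) = 40
  − (-2) · |1 -8; -6 8| = −(-2)·(8 − 48) = -80
  + 5 · |1 -8; 2 -1| = 5·(-1 − (-16)) = 75
Sum: (40) + (-80) + (75) = 35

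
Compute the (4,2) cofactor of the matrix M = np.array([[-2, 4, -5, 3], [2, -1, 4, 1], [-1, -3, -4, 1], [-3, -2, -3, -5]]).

Delete row 4 and column 2; the remaining 3×3 submatrix is [-2 -5 3; 2 4 1; -1 -4 1].
Its determinant is -13.
The cofactor carries sign (−1)^(4+2) = +1, so C_{4,2} = +(-13) = -13.

-13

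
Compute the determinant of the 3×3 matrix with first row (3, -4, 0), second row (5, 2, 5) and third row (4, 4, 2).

Expand along row 1:
  + 3 · |2 5; 4 2| = 3·(4 − 20) = -48
  − (-4) · |5 5; 4 2| = −(-4)·(10 − 20) = -40
Sum: (-48) + (-40) = -88

-88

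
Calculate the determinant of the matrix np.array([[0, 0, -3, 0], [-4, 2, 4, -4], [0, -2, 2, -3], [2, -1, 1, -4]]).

Expand along row 1 (it has 3 zeros):
  + (-3) · M_13   where M_13 = det([-4 2 -4; 0 -2 -3; 2 -1 -4]) = -48
det = (+1)·(-3)·(-48) = 144

144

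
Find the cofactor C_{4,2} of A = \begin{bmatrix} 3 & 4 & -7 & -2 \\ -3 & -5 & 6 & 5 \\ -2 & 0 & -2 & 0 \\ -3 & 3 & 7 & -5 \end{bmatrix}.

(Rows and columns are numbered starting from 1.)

64

Delete row 4 and column 2; the remaining 3×3 submatrix is [3 -7 -2; -3 6 5; -2 -2 0].
Its determinant is 64.
The cofactor carries sign (−1)^(4+2) = +1, so C_{4,2} = +(64) = 64.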